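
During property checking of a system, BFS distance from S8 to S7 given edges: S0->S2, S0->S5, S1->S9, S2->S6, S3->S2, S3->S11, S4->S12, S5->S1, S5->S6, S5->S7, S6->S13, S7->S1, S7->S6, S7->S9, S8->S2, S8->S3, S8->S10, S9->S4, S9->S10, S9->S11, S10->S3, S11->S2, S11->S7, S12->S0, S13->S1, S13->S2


BFS layer-by-layer from S8:
  dist 0: {S8}
  dist 1: {S2, S3, S10}
  dist 2: {S6, S11}
  dist 3: {S7, S13}
  -> S7 reached at distance 3
Shortest path length = 3

3


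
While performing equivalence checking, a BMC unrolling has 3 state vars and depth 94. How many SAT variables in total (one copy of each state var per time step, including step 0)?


BMC unrolls to depth k, creating one copy of each state var for steps 0..k.
Step count = 94 + 1 = 95 (steps 0 through 94)
Vars per step = 3
Total = 3 * 95 = 285

285


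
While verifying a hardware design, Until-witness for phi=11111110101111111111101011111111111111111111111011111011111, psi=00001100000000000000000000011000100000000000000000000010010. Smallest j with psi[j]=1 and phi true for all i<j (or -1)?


(phi U psi) at 0: need smallest j with psi[j]=1 and phi[i]=1 for all i in [0,j).
Scan from step 0:
  step 0: phi=1, psi=0 -> continue
  step 1: phi=1, psi=0 -> continue
  step 2: phi=1, psi=0 -> continue
  step 3: phi=1, psi=0 -> continue
  step 4: psi=1 and phi held for [0,4) -> witness found
Witness step = 4

4


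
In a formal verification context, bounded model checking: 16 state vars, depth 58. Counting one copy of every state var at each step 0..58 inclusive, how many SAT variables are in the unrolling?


BMC unrolls to depth k, creating one copy of each state var for steps 0..k.
Step count = 58 + 1 = 59 (steps 0 through 58)
Vars per step = 16
Total = 16 * 59 = 944

944


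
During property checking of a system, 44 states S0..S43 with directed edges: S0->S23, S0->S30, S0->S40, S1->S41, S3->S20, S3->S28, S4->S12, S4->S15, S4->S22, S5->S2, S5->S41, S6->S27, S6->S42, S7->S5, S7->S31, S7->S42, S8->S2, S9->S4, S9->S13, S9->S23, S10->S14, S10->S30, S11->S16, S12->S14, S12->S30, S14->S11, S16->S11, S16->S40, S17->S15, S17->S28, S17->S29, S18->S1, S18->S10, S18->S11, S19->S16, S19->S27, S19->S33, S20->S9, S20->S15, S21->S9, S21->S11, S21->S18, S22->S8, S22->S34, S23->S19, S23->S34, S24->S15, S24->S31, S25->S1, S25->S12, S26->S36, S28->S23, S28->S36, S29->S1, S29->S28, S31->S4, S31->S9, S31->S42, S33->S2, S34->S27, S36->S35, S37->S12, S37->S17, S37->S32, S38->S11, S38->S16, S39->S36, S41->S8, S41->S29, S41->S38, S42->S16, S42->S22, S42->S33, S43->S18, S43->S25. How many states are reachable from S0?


BFS from S0:
  layer 0: {S0}
  layer 1: {S23, S30, S40}
  layer 2: {S19, S34}
  layer 3: {S16, S27, S33}
  layer 4: {S2, S11}
Reachable set: {S0, S2, S11, S16, S19, S23, S27, S30, S33, S34, S40}
Count = 11

11


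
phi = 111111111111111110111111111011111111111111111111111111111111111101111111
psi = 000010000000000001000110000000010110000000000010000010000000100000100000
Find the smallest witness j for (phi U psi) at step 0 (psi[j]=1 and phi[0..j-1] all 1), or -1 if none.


(phi U psi) at 0: need smallest j with psi[j]=1 and phi[i]=1 for all i in [0,j).
Scan from step 0:
  step 0: phi=1, psi=0 -> continue
  step 1: phi=1, psi=0 -> continue
  step 2: phi=1, psi=0 -> continue
  step 3: phi=1, psi=0 -> continue
  step 4: psi=1 and phi held for [0,4) -> witness found
Witness step = 4

4


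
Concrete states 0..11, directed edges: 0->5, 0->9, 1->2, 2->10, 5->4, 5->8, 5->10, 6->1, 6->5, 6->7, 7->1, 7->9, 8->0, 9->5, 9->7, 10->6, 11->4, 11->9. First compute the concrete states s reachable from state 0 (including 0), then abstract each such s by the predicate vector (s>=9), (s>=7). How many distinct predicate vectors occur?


BFS from 0:
Concrete reachable: {0, 1, 2, 4, 5, 6, 7, 8, 9, 10}
Abstract via predicates (s>=9), (s>=7):
  (0,0) <- {0, 1, 2, 4, 5, 6}
  (0,1) <- {7, 8}
  (1,1) <- {9, 10}
Distinct abstract states = 3

3


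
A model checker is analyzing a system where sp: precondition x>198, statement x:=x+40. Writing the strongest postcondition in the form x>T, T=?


Formula: sp(P, x:=E) = exists old_x. (x = E[old_x/x]) AND P[old_x/x] (old_x is the value of x before the assignment; eliminate old_x by solving x = E[old_x/x] for old_x)
Step 1: Precondition P: x>198, i.e. old_x > 198
Step 2: Assignment gives x = old_x + 40, so old_x = x - 40
Step 3: Substitute into P: x - 40 > 198
Step 4: Simplify: x > 198+40 = 238

238


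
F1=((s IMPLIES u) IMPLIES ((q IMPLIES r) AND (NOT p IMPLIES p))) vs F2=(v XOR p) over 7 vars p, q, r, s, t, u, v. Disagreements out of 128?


F1 = ((s IMPLIES u) IMPLIES ((q IMPLIES r) AND (NOT p IMPLIES p)))
F2 = (v XOR p)
Evaluate both on each of 128 rows (bits = p,q,r,s,t,u,v):
  row 0 [0000000]: F1=0 F2=0 -> 0
  row 1 [0000001]: F1=0 F2=1 (differ) -> 1
  row 2 [0000010]: F1=0 F2=0 -> 0
  row 3 [0000011]: F1=0 F2=1 (differ) -> 1
  row 4 [0000100]: F1=0 F2=0 -> 0
  (every remaining row is evaluated the same way; all 128 results are listed next)
Full result column, 8 rows per line (p,q,r,s fixed per line; t,u,v runs 000..111 left to right):
  rows 0-7 [p,q,r,s=0000]: 01010101  (ones: 4)
  rows 8-15 [p,q,r,s=0001]: 10011001  (ones: 4)
  rows 16-23 [p,q,r,s=0010]: 01010101  (ones: 4)
  rows 24-31 [p,q,r,s=0011]: 10011001  (ones: 4)
  rows 32-39 [p,q,r,s=0100]: 01010101  (ones: 4)
  rows 40-47 [p,q,r,s=0101]: 10011001  (ones: 4)
  rows 48-55 [p,q,r,s=0110]: 01010101  (ones: 4)
  rows 56-63 [p,q,r,s=0111]: 10011001  (ones: 4)
  rows 64-71 [p,q,r,s=1000]: 01010101  (ones: 4)
  rows 72-79 [p,q,r,s=1001]: 01010101  (ones: 4)
  rows 80-87 [p,q,r,s=1010]: 01010101  (ones: 4)
  rows 88-95 [p,q,r,s=1011]: 01010101  (ones: 4)
  rows 96-103 [p,q,r,s=1100]: 10101010  (ones: 4)
  rows 104-111 [p,q,r,s=1101]: 01100110  (ones: 4)
  rows 112-119 [p,q,r,s=1110]: 01010101  (ones: 4)
  rows 120-127 [p,q,r,s=1111]: 01010101  (ones: 4)
Disagreements = 4+4+4+4+4+4+4+4+4+4+4+4+4+4+4+4 = 64

64


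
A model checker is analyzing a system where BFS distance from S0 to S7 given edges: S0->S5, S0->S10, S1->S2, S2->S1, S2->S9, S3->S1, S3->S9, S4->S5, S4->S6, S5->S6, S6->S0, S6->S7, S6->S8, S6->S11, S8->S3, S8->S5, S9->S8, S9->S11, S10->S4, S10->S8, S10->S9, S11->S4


BFS layer-by-layer from S0:
  dist 0: {S0}
  dist 1: {S5, S10}
  dist 2: {S4, S6, S8, S9}
  dist 3: {S3, S7, S11}
  -> S7 reached at distance 3
Shortest path length = 3

3


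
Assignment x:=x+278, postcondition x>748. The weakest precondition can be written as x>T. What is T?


Formula: wp(x:=E, P) = P[E/x] (substitute E for x in postcondition)
Step 1: Postcondition: x>748
Step 2: Substitute x+278 for x: x+278>748
Step 3: Solve for x: x > 748-278 = 470

470


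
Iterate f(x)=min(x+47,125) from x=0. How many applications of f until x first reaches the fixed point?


Step 1: x=0, cap=125, increment=47
Step 2: x grows by 47 each step until capped at 125; fixed point is x=125
Step 3: iterations = ceil(125/47) = 3

3


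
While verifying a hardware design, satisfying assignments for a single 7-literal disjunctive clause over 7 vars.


Step 1: Total=2^7=128
Step 2: Unsat when all 7 false: 2^0=1
Step 3: Sat=128-1=127

127


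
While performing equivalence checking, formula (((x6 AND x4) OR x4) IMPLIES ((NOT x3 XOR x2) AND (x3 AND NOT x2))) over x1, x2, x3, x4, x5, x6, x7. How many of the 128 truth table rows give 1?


Formula: (((x6 AND x4) OR x4) IMPLIES ((NOT x3 XOR x2) AND (x3 AND NOT x2))) over 7 vars (128 rows)
Evaluate each row (x1, x2, x3, x4, x5, x6, x7 as bits, MSB first):
  row 0 [0000000]: (((0 AND 0) OR 0) IMPLIES ((NOT 0 XOR 0) AND (0 AND NOT 0))) -> 1
  row 1 [0000001]: (((0 AND 0) OR 0) IMPLIES ((NOT 0 XOR 0) AND (0 AND NOT 0))) -> 1
  row 2 [0000010]: (((1 AND 0) OR 0) IMPLIES ((NOT 0 XOR 0) AND (0 AND NOT 0))) -> 1
  row 3 [0000011]: (((1 AND 0) OR 0) IMPLIES ((NOT 0 XOR 0) AND (0 AND NOT 0))) -> 1
  row 4 [0000100]: (((0 AND 0) OR 0) IMPLIES ((NOT 0 XOR 0) AND (0 AND NOT 0))) -> 1
  (every remaining row is evaluated the same way; all 128 results are listed next)
Full result column, 8 rows per line (x1,x2,x3,x4 fixed per line; x5,x6,x7 runs 000..111 left to right):
  rows 0-7 [x1,x2,x3,x4=0000]: 11111111  (ones: 8)
  rows 8-15 [x1,x2,x3,x4=0001]: 00000000  (ones: 0)
  rows 16-23 [x1,x2,x3,x4=0010]: 11111111  (ones: 8)
  rows 24-31 [x1,x2,x3,x4=0011]: 00000000  (ones: 0)
  rows 32-39 [x1,x2,x3,x4=0100]: 11111111  (ones: 8)
  rows 40-47 [x1,x2,x3,x4=0101]: 00000000  (ones: 0)
  rows 48-55 [x1,x2,x3,x4=0110]: 11111111  (ones: 8)
  rows 56-63 [x1,x2,x3,x4=0111]: 00000000  (ones: 0)
  rows 64-71 [x1,x2,x3,x4=1000]: 11111111  (ones: 8)
  rows 72-79 [x1,x2,x3,x4=1001]: 00000000  (ones: 0)
  rows 80-87 [x1,x2,x3,x4=1010]: 11111111  (ones: 8)
  rows 88-95 [x1,x2,x3,x4=1011]: 00000000  (ones: 0)
  rows 96-103 [x1,x2,x3,x4=1100]: 11111111  (ones: 8)
  rows 104-111 [x1,x2,x3,x4=1101]: 00000000  (ones: 0)
  rows 112-119 [x1,x2,x3,x4=1110]: 11111111  (ones: 8)
  rows 120-127 [x1,x2,x3,x4=1111]: 00000000  (ones: 0)
Count of 1-rows = 8+0+8+0+8+0+8+0+8+0+8+0+8+0+8+0 = 64

64


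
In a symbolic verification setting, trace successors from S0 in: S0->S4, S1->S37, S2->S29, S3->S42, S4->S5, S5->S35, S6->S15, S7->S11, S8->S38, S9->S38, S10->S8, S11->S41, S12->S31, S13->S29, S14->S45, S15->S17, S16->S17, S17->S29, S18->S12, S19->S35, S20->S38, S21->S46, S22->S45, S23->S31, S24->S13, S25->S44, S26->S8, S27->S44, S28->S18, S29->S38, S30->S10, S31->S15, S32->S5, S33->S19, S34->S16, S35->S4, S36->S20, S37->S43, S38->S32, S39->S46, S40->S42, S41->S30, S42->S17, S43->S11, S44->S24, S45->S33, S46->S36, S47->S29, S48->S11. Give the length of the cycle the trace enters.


Trace from S0 until a state repeats:
  S0 -> S4 -> S5 -> S35 -> S4
S4 first seen at step 1, revisited at step 4.
Cycle length = 4 - 1 = 3

3


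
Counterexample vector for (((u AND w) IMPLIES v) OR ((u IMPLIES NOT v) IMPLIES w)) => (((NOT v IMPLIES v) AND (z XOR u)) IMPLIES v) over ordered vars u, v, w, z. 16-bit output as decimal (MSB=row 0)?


F1 = (((u AND w) IMPLIES v) OR ((u IMPLIES NOT v) IMPLIES w))
F2 = (((NOT v IMPLIES v) AND (z XOR u)) IMPLIES v)
Counterexample to F1=>F2 is where F1=1 and F2=0.
Evaluate each row (bits = u,v,w,z, MSB first):
  row 0 [0000]: F1=1 F2=1 -> F1&~F2 -> 0
  row 1 [0001]: F1=1 F2=1 -> F1&~F2 -> 0
  row 2 [0010]: F1=1 F2=1 -> F1&~F2 -> 0
  row 3 [0011]: F1=1 F2=1 -> F1&~F2 -> 0
  row 4 [0100]: F1=1 F2=1 -> F1&~F2 -> 0
  row 5 [0101]: F1=1 F2=1 -> F1&~F2 -> 0
  row 6 [0110]: F1=1 F2=1 -> F1&~F2 -> 0
  row 7 [0111]: F1=1 F2=1 -> F1&~F2 -> 0
  row 8 [1000]: F1=1 F2=1 -> F1&~F2 -> 0
  row 9 [1001]: F1=1 F2=1 -> F1&~F2 -> 0
  row 10 [1010]: F1=1 F2=1 -> F1&~F2 -> 0
  row 11 [1011]: F1=1 F2=1 -> F1&~F2 -> 0
  row 12 [1100]: F1=1 F2=1 -> F1&~F2 -> 0
  row 13 [1101]: F1=1 F2=1 -> F1&~F2 -> 0
  row 14 [1110]: F1=1 F2=1 -> F1&~F2 -> 0
  row 15 [1111]: F1=1 F2=1 -> F1&~F2 -> 0
Full result column, 4 rows per line (u,v fixed per line; w,z runs 00..11 left to right):
  rows 0-3 [u,v=00]: 0000  = hex 0
  rows 4-7 [u,v=01]: 0000  = hex 0
  rows 8-11 [u,v=10]: 0000  = hex 0
  rows 12-15 [u,v=11]: 0000  = hex 0
Counterexample vector (row 0 .. row 15) = 0000000000000000
Output column grouped in 4s = 0000 0000 0000 0000 = 0x0000
Convert to decimal digit by digit (value = value*16 + digit):
  0 -> 0
  0*16 + 0 = 0
  0*16 + 0 = 0
  0*16 + 0 = 0
Decimal = 0

0


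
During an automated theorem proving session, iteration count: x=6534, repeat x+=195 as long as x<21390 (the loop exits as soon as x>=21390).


Step 1: x goes from 6534 toward 21390 by 195; the body runs while x<21390, so iterations = ceil((bound-start)/step)
Step 2: Distance=14856
Step 3: ceil(14856/195)=77

77


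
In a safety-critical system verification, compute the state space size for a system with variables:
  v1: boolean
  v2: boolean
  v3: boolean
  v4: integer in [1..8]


State space = product of domain sizes of all variables.
Domain sizes:
  v1 (boolean): 2
  v2 (boolean): 2
  v3 (boolean): 2
  v4 (integer in [1..8]): 8
Product = 2 * 2 * 2 * 8 = 64

64


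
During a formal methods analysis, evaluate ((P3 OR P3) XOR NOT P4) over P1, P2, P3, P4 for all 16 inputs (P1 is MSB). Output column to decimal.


Formula: ((P3 OR P3) XOR NOT P4) over P1, P2, P3, P4 (16 rows)
Evaluate each row (bits = P1,P2,P3,P4, MSB first):
  row 0 [0000]: ((0 OR 0) XOR NOT 0) -> 1
  row 1 [0001]: ((0 OR 0) XOR NOT 1) -> 0
  row 2 [0010]: ((1 OR 1) XOR NOT 0) -> 0
  row 3 [0011]: ((1 OR 1) XOR NOT 1) -> 1
  row 4 [0100]: ((0 OR 0) XOR NOT 0) -> 1
  row 5 [0101]: ((0 OR 0) XOR NOT 1) -> 0
  row 6 [0110]: ((1 OR 1) XOR NOT 0) -> 0
  row 7 [0111]: ((1 OR 1) XOR NOT 1) -> 1
  row 8 [1000]: ((0 OR 0) XOR NOT 0) -> 1
  row 9 [1001]: ((0 OR 0) XOR NOT 1) -> 0
  row 10 [1010]: ((1 OR 1) XOR NOT 0) -> 0
  row 11 [1011]: ((1 OR 1) XOR NOT 1) -> 1
  row 12 [1100]: ((0 OR 0) XOR NOT 0) -> 1
  row 13 [1101]: ((0 OR 0) XOR NOT 1) -> 0
  row 14 [1110]: ((1 OR 1) XOR NOT 0) -> 0
  row 15 [1111]: ((1 OR 1) XOR NOT 1) -> 1
Full result column, 4 rows per line (P1,P2 fixed per line; P3,P4 runs 00..11 left to right):
  rows 0-3 [P1,P2=00]: 1001  = hex 9
  rows 4-7 [P1,P2=01]: 1001  = hex 9
  rows 8-11 [P1,P2=10]: 1001  = hex 9
  rows 12-15 [P1,P2=11]: 1001  = hex 9
Output column (row 0 .. row 15) = 1001100110011001
Output column grouped in 4s = 1001 1001 1001 1001 = 0x9999
Convert to decimal digit by digit (value = value*16 + digit):
  9 -> 9
  9*16 + 9 = 153
  153*16 + 9 = 2457
  2457*16 + 9 = 39321
Decimal = 39321

39321


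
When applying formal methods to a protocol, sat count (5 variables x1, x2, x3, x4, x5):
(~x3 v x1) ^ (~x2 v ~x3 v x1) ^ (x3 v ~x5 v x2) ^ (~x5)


CNF with 4 clauses over 5 vars (32 assignments).
An assignment satisfies CNF iff every clause has >=1 true literal.
Check each row (bits = x1,x2,x3,x4,x5; clause T/F shown):
  row 0 [00000]: clauses=TTTT -> 1
  row 1 [00001]: clauses=TTFF -> 0
  row 2 [00010]: clauses=TTTT -> 1
  row 3 [00011]: clauses=TTFF -> 0
  row 4 [00100]: clauses=FTTT -> 0
  row 5 [00101]: clauses=FTTF -> 0
  row 6 [00110]: clauses=FTTT -> 0
  row 7 [00111]: clauses=FTTF -> 0
  row 8 [01000]: clauses=TTTT -> 1
  row 9 [01001]: clauses=TTTF -> 0
  row 10 [01010]: clauses=TTTT -> 1
  row 11 [01011]: clauses=TTTF -> 0
  row 12 [01100]: clauses=FFTT -> 0
  row 13 [01101]: clauses=FFTF -> 0
  row 14 [01110]: clauses=FFTT -> 0
  row 15 [01111]: clauses=FFTF -> 0
  row 16 [10000]: clauses=TTTT -> 1
  row 17 [10001]: clauses=TTFF -> 0
  row 18 [10010]: clauses=TTTT -> 1
  row 19 [10011]: clauses=TTFF -> 0
  row 20 [10100]: clauses=TTTT -> 1
  row 21 [10101]: clauses=TTTF -> 0
  row 22 [10110]: clauses=TTTT -> 1
  row 23 [10111]: clauses=TTTF -> 0
  row 24 [11000]: clauses=TTTT -> 1
  row 25 [11001]: clauses=TTTF -> 0
  row 26 [11010]: clauses=TTTT -> 1
  row 27 [11011]: clauses=TTTF -> 0
  row 28 [11100]: clauses=TTTT -> 1
  row 29 [11101]: clauses=TTTF -> 0
  row 30 [11110]: clauses=TTTT -> 1
  row 31 [11111]: clauses=TTTF -> 0
Full result column, 8 rows per line (x1,x2 fixed per line; x3,x4,x5 runs 000..111 left to right):
  rows 0-7 [x1,x2=00]: 10100000  (ones: 2)
  rows 8-15 [x1,x2=01]: 10100000  (ones: 2)
  rows 16-23 [x1,x2=10]: 10101010  (ones: 4)
  rows 24-31 [x1,x2=11]: 10101010  (ones: 4)
Satisfying assignments = 2+2+4+4 = 12

12


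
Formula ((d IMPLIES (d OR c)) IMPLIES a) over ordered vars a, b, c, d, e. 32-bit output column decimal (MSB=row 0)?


Formula: ((d IMPLIES (d OR c)) IMPLIES a) over a, b, c, d, e (32 rows)
Evaluate each row (bits = a,b,c,d,e, MSB first):
  row 0 [00000]: ((0 IMPLIES (0 OR 0)) IMPLIES 0) -> 0
  row 1 [00001]: ((0 IMPLIES (0 OR 0)) IMPLIES 0) -> 0
  row 2 [00010]: ((1 IMPLIES (1 OR 0)) IMPLIES 0) -> 0
  row 3 [00011]: ((1 IMPLIES (1 OR 0)) IMPLIES 0) -> 0
  row 4 [00100]: ((0 IMPLIES (0 OR 1)) IMPLIES 0) -> 0
  row 5 [00101]: ((0 IMPLIES (0 OR 1)) IMPLIES 0) -> 0
  row 6 [00110]: ((1 IMPLIES (1 OR 1)) IMPLIES 0) -> 0
  row 7 [00111]: ((1 IMPLIES (1 OR 1)) IMPLIES 0) -> 0
  row 8 [01000]: ((0 IMPLIES (0 OR 0)) IMPLIES 0) -> 0
  row 9 [01001]: ((0 IMPLIES (0 OR 0)) IMPLIES 0) -> 0
  row 10 [01010]: ((1 IMPLIES (1 OR 0)) IMPLIES 0) -> 0
  row 11 [01011]: ((1 IMPLIES (1 OR 0)) IMPLIES 0) -> 0
  row 12 [01100]: ((0 IMPLIES (0 OR 1)) IMPLIES 0) -> 0
  row 13 [01101]: ((0 IMPLIES (0 OR 1)) IMPLIES 0) -> 0
  row 14 [01110]: ((1 IMPLIES (1 OR 1)) IMPLIES 0) -> 0
  row 15 [01111]: ((1 IMPLIES (1 OR 1)) IMPLIES 0) -> 0
  row 16 [10000]: ((0 IMPLIES (0 OR 0)) IMPLIES 1) -> 1
  row 17 [10001]: ((0 IMPLIES (0 OR 0)) IMPLIES 1) -> 1
  row 18 [10010]: ((1 IMPLIES (1 OR 0)) IMPLIES 1) -> 1
  row 19 [10011]: ((1 IMPLIES (1 OR 0)) IMPLIES 1) -> 1
  row 20 [10100]: ((0 IMPLIES (0 OR 1)) IMPLIES 1) -> 1
  row 21 [10101]: ((0 IMPLIES (0 OR 1)) IMPLIES 1) -> 1
  row 22 [10110]: ((1 IMPLIES (1 OR 1)) IMPLIES 1) -> 1
  row 23 [10111]: ((1 IMPLIES (1 OR 1)) IMPLIES 1) -> 1
  row 24 [11000]: ((0 IMPLIES (0 OR 0)) IMPLIES 1) -> 1
  row 25 [11001]: ((0 IMPLIES (0 OR 0)) IMPLIES 1) -> 1
  row 26 [11010]: ((1 IMPLIES (1 OR 0)) IMPLIES 1) -> 1
  row 27 [11011]: ((1 IMPLIES (1 OR 0)) IMPLIES 1) -> 1
  row 28 [11100]: ((0 IMPLIES (0 OR 1)) IMPLIES 1) -> 1
  row 29 [11101]: ((0 IMPLIES (0 OR 1)) IMPLIES 1) -> 1
  row 30 [11110]: ((1 IMPLIES (1 OR 1)) IMPLIES 1) -> 1
  row 31 [11111]: ((1 IMPLIES (1 OR 1)) IMPLIES 1) -> 1
Full result column, 4 rows per line (a,b,c fixed per line; d,e runs 00..11 left to right):
  rows 0-3 [a,b,c=000]: 0000  = hex 0
  rows 4-7 [a,b,c=001]: 0000  = hex 0
  rows 8-11 [a,b,c=010]: 0000  = hex 0
  rows 12-15 [a,b,c=011]: 0000  = hex 0
  rows 16-19 [a,b,c=100]: 1111  = hex F
  rows 20-23 [a,b,c=101]: 1111  = hex F
  rows 24-27 [a,b,c=110]: 1111  = hex F
  rows 28-31 [a,b,c=111]: 1111  = hex F
Output column (row 0 .. row 31) = 00000000000000001111111111111111
Output column grouped in 4s = 0000 0000 0000 0000 1111 1111 1111 1111 = 0x0000FFFF
Convert to decimal digit by digit (value = value*16 + digit):
  0 -> 0
  0*16 + 0 = 0
  0*16 + 0 = 0
  0*16 + 0 = 0
  0*16 + 15 (F) = 15
  15*16 + 15 (F) = 255
  255*16 + 15 (F) = 4095
  4095*16 + 15 (F) = 65535
Decimal = 65535

65535


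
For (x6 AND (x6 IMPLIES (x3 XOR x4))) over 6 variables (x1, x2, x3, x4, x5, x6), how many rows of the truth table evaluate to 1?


Formula: (x6 AND (x6 IMPLIES (x3 XOR x4))) over 6 vars (64 rows)
Evaluate each row (x1, x2, x3, x4, x5, x6 as bits, MSB first):
  row 0 [000000]: (0 AND (0 IMPLIES (0 XOR 0))) -> 0
  row 1 [000001]: (1 AND (1 IMPLIES (0 XOR 0))) -> 0
  row 2 [000010]: (0 AND (0 IMPLIES (0 XOR 0))) -> 0
  row 3 [000011]: (1 AND (1 IMPLIES (0 XOR 0))) -> 0
  row 4 [000100]: (0 AND (0 IMPLIES (0 XOR 1))) -> 0
  (every remaining row is evaluated the same way; all 64 results are listed next)
Full result column, 8 rows per line (x1,x2,x3 fixed per line; x4,x5,x6 runs 000..111 left to right):
  rows 0-7 [x1,x2,x3=000]: 00000101  (ones: 2)
  rows 8-15 [x1,x2,x3=001]: 01010000  (ones: 2)
  rows 16-23 [x1,x2,x3=010]: 00000101  (ones: 2)
  rows 24-31 [x1,x2,x3=011]: 01010000  (ones: 2)
  rows 32-39 [x1,x2,x3=100]: 00000101  (ones: 2)
  rows 40-47 [x1,x2,x3=101]: 01010000  (ones: 2)
  rows 48-55 [x1,x2,x3=110]: 00000101  (ones: 2)
  rows 56-63 [x1,x2,x3=111]: 01010000  (ones: 2)
Count of 1-rows = 2+2+2+2+2+2+2+2 = 16

16


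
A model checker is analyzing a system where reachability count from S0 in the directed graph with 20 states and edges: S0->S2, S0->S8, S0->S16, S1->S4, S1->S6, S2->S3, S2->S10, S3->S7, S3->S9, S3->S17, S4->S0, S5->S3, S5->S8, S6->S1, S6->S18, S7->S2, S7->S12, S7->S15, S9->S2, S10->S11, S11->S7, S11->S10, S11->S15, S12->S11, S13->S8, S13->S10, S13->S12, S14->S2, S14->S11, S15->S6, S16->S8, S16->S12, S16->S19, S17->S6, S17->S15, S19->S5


BFS from S0:
  layer 0: {S0}
  layer 1: {S2, S8, S16}
  layer 2: {S3, S10, S12, S19}
  layer 3: {S5, S7, S9, S11, S17}
  layer 4: {S6, S15}
  layer 5: {S1, S18}
  layer 6: {S4}
Reachable set: {S0, S1, S2, S3, S4, S5, S6, S7, S8, S9, S10, S11, S12, S15, S16, S17, S18, S19}
Count = 18

18


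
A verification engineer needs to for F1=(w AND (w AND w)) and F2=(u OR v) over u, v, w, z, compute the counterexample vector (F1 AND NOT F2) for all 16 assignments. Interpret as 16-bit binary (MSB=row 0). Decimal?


F1 = (w AND (w AND w))
F2 = (u OR v)
Counterexample to F1=>F2 is where F1=1 and F2=0.
Evaluate each row (bits = u,v,w,z, MSB first):
  row 0 [0000]: F1=0 F2=0 -> F1&~F2 -> 0
  row 1 [0001]: F1=0 F2=0 -> F1&~F2 -> 0
  row 2 [0010]: F1=1 F2=0 -> F1&~F2 -> 1
  row 3 [0011]: F1=1 F2=0 -> F1&~F2 -> 1
  row 4 [0100]: F1=0 F2=1 -> F1&~F2 -> 0
  row 5 [0101]: F1=0 F2=1 -> F1&~F2 -> 0
  row 6 [0110]: F1=1 F2=1 -> F1&~F2 -> 0
  row 7 [0111]: F1=1 F2=1 -> F1&~F2 -> 0
  row 8 [1000]: F1=0 F2=1 -> F1&~F2 -> 0
  row 9 [1001]: F1=0 F2=1 -> F1&~F2 -> 0
  row 10 [1010]: F1=1 F2=1 -> F1&~F2 -> 0
  row 11 [1011]: F1=1 F2=1 -> F1&~F2 -> 0
  row 12 [1100]: F1=0 F2=1 -> F1&~F2 -> 0
  row 13 [1101]: F1=0 F2=1 -> F1&~F2 -> 0
  row 14 [1110]: F1=1 F2=1 -> F1&~F2 -> 0
  row 15 [1111]: F1=1 F2=1 -> F1&~F2 -> 0
Full result column, 4 rows per line (u,v fixed per line; w,z runs 00..11 left to right):
  rows 0-3 [u,v=00]: 0011  = hex 3
  rows 4-7 [u,v=01]: 0000  = hex 0
  rows 8-11 [u,v=10]: 0000  = hex 0
  rows 12-15 [u,v=11]: 0000  = hex 0
Counterexample vector (row 0 .. row 15) = 0011000000000000
Output column grouped in 4s = 0011 0000 0000 0000 = 0x3000
Convert to decimal digit by digit (value = value*16 + digit):
  3 -> 3
  3*16 + 0 = 48
  48*16 + 0 = 768
  768*16 + 0 = 12288
Decimal = 12288

12288


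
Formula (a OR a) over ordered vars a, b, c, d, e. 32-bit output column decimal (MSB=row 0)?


Formula: (a OR a) over a, b, c, d, e (32 rows)
Evaluate each row (bits = a,b,c,d,e, MSB first):
  row 0 [00000]: (0 OR 0) -> 0
  row 1 [00001]: (0 OR 0) -> 0
  row 2 [00010]: (0 OR 0) -> 0
  row 3 [00011]: (0 OR 0) -> 0
  row 4 [00100]: (0 OR 0) -> 0
  row 5 [00101]: (0 OR 0) -> 0
  row 6 [00110]: (0 OR 0) -> 0
  row 7 [00111]: (0 OR 0) -> 0
  row 8 [01000]: (0 OR 0) -> 0
  row 9 [01001]: (0 OR 0) -> 0
  row 10 [01010]: (0 OR 0) -> 0
  row 11 [01011]: (0 OR 0) -> 0
  row 12 [01100]: (0 OR 0) -> 0
  row 13 [01101]: (0 OR 0) -> 0
  row 14 [01110]: (0 OR 0) -> 0
  row 15 [01111]: (0 OR 0) -> 0
  row 16 [10000]: (1 OR 1) -> 1
  row 17 [10001]: (1 OR 1) -> 1
  row 18 [10010]: (1 OR 1) -> 1
  row 19 [10011]: (1 OR 1) -> 1
  row 20 [10100]: (1 OR 1) -> 1
  row 21 [10101]: (1 OR 1) -> 1
  row 22 [10110]: (1 OR 1) -> 1
  row 23 [10111]: (1 OR 1) -> 1
  row 24 [11000]: (1 OR 1) -> 1
  row 25 [11001]: (1 OR 1) -> 1
  row 26 [11010]: (1 OR 1) -> 1
  row 27 [11011]: (1 OR 1) -> 1
  row 28 [11100]: (1 OR 1) -> 1
  row 29 [11101]: (1 OR 1) -> 1
  row 30 [11110]: (1 OR 1) -> 1
  row 31 [11111]: (1 OR 1) -> 1
Full result column, 4 rows per line (a,b,c fixed per line; d,e runs 00..11 left to right):
  rows 0-3 [a,b,c=000]: 0000  = hex 0
  rows 4-7 [a,b,c=001]: 0000  = hex 0
  rows 8-11 [a,b,c=010]: 0000  = hex 0
  rows 12-15 [a,b,c=011]: 0000  = hex 0
  rows 16-19 [a,b,c=100]: 1111  = hex F
  rows 20-23 [a,b,c=101]: 1111  = hex F
  rows 24-27 [a,b,c=110]: 1111  = hex F
  rows 28-31 [a,b,c=111]: 1111  = hex F
Output column (row 0 .. row 31) = 00000000000000001111111111111111
Output column grouped in 4s = 0000 0000 0000 0000 1111 1111 1111 1111 = 0x0000FFFF
Convert to decimal digit by digit (value = value*16 + digit):
  0 -> 0
  0*16 + 0 = 0
  0*16 + 0 = 0
  0*16 + 0 = 0
  0*16 + 15 (F) = 15
  15*16 + 15 (F) = 255
  255*16 + 15 (F) = 4095
  4095*16 + 15 (F) = 65535
Decimal = 65535

65535


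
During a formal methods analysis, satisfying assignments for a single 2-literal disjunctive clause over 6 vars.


Step 1: Total=2^6=64
Step 2: Unsat when all 2 false: 2^4=16
Step 3: Sat=64-16=48

48


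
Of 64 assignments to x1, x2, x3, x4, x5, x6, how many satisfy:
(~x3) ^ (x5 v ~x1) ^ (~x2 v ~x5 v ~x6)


CNF with 3 clauses over 6 vars (64 assignments).
An assignment satisfies CNF iff every clause has >=1 true literal.
Check each row (bits = x1,x2,x3,x4,x5,x6; clause T/F shown):
  row 0 [000000]: clauses=TTT -> 1
  row 1 [000001]: clauses=TTT -> 1
  row 2 [000010]: clauses=TTT -> 1
  row 3 [000011]: clauses=TTT -> 1
  row 4 [000100]: clauses=TTT -> 1
  (every remaining row is evaluated the same way; all 64 results are listed next)
Full result column, 8 rows per line (x1,x2,x3 fixed per line; x4,x5,x6 runs 000..111 left to right):
  rows 0-7 [x1,x2,x3=000]: 11111111  (ones: 8)
  rows 8-15 [x1,x2,x3=001]: 00000000  (ones: 0)
  rows 16-23 [x1,x2,x3=010]: 11101110  (ones: 6)
  rows 24-31 [x1,x2,x3=011]: 00000000  (ones: 0)
  rows 32-39 [x1,x2,x3=100]: 00110011  (ones: 4)
  rows 40-47 [x1,x2,x3=101]: 00000000  (ones: 0)
  rows 48-55 [x1,x2,x3=110]: 00100010  (ones: 2)
  rows 56-63 [x1,x2,x3=111]: 00000000  (ones: 0)
Satisfying assignments = 8+0+6+0+4+0+2+0 = 20

20


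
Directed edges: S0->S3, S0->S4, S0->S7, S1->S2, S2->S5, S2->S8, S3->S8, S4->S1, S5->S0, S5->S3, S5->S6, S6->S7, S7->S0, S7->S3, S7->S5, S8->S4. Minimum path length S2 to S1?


BFS layer-by-layer from S2:
  dist 0: {S2}
  dist 1: {S5, S8}
  dist 2: {S0, S3, S4, S6}
  dist 3: {S1, S7}
  -> S1 reached at distance 3
Shortest path length = 3

3


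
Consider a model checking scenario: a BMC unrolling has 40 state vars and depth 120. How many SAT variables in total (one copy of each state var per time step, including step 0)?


BMC unrolls to depth k, creating one copy of each state var for steps 0..k.
Step count = 120 + 1 = 121 (steps 0 through 120)
Vars per step = 40
Total = 40 * 121 = 4840

4840


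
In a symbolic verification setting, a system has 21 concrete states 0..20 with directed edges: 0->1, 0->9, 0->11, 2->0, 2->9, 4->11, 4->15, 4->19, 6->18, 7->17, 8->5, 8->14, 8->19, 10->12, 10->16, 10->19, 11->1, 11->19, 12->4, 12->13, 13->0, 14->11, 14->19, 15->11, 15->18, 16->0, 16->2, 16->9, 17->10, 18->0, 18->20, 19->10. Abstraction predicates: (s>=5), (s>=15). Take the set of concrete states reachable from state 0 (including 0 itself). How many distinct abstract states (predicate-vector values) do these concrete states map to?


BFS from 0:
Concrete reachable: {0, 1, 2, 4, 9, 10, 11, 12, 13, 15, 16, 18, 19, 20}
Abstract via predicates (s>=5), (s>=15):
  (0,0) <- {0, 1, 2, 4}
  (1,0) <- {9, 10, 11, 12, 13}
  (1,1) <- {15, 16, 18, 19, 20}
Distinct abstract states = 3

3


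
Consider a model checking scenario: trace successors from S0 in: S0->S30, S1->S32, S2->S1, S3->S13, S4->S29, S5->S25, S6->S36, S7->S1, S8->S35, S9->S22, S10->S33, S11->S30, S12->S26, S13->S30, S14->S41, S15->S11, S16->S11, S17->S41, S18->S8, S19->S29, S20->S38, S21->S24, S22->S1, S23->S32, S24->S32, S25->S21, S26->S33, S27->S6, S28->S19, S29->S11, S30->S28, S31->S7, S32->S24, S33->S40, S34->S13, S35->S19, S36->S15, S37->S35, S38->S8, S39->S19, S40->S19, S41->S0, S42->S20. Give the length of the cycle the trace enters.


Trace from S0 until a state repeats:
  S0 -> S30 -> S28 -> S19 -> S29 -> S11 -> S30
S30 first seen at step 1, revisited at step 6.
Cycle length = 6 - 1 = 5

5


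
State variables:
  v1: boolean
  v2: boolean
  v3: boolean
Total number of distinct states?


State space = product of domain sizes of all variables.
Domain sizes:
  v1 (boolean): 2
  v2 (boolean): 2
  v3 (boolean): 2
Product = 2 * 2 * 2 = 8

8


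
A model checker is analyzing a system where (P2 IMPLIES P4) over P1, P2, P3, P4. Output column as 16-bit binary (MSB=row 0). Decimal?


Formula: (P2 IMPLIES P4) over P1, P2, P3, P4 (16 rows)
Evaluate each row (bits = P1,P2,P3,P4, MSB first):
  row 0 [0000]: (0 IMPLIES 0) -> 1
  row 1 [0001]: (0 IMPLIES 1) -> 1
  row 2 [0010]: (0 IMPLIES 0) -> 1
  row 3 [0011]: (0 IMPLIES 1) -> 1
  row 4 [0100]: (1 IMPLIES 0) -> 0
  row 5 [0101]: (1 IMPLIES 1) -> 1
  row 6 [0110]: (1 IMPLIES 0) -> 0
  row 7 [0111]: (1 IMPLIES 1) -> 1
  row 8 [1000]: (0 IMPLIES 0) -> 1
  row 9 [1001]: (0 IMPLIES 1) -> 1
  row 10 [1010]: (0 IMPLIES 0) -> 1
  row 11 [1011]: (0 IMPLIES 1) -> 1
  row 12 [1100]: (1 IMPLIES 0) -> 0
  row 13 [1101]: (1 IMPLIES 1) -> 1
  row 14 [1110]: (1 IMPLIES 0) -> 0
  row 15 [1111]: (1 IMPLIES 1) -> 1
Full result column, 4 rows per line (P1,P2 fixed per line; P3,P4 runs 00..11 left to right):
  rows 0-3 [P1,P2=00]: 1111  = hex F
  rows 4-7 [P1,P2=01]: 0101  = hex 5
  rows 8-11 [P1,P2=10]: 1111  = hex F
  rows 12-15 [P1,P2=11]: 0101  = hex 5
Output column (row 0 .. row 15) = 1111010111110101
Output column grouped in 4s = 1111 0101 1111 0101 = 0xF5F5
Convert to decimal digit by digit (value = value*16 + digit):
  F -> 15
  15*16 + 5 = 245
  245*16 + 15 (F) = 3935
  3935*16 + 5 = 62965
Decimal = 62965

62965


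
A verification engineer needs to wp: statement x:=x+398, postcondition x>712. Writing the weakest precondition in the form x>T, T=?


Formula: wp(x:=E, P) = P[E/x] (substitute E for x in postcondition)
Step 1: Postcondition: x>712
Step 2: Substitute x+398 for x: x+398>712
Step 3: Solve for x: x > 712-398 = 314

314


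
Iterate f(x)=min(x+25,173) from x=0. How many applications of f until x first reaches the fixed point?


Step 1: x=0, cap=173, increment=25
Step 2: x grows by 25 each step until capped at 173; fixed point is x=173
Step 3: iterations = ceil(173/25) = 7

7


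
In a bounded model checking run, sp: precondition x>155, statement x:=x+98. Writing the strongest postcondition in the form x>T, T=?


Formula: sp(P, x:=E) = exists old_x. (x = E[old_x/x]) AND P[old_x/x] (old_x is the value of x before the assignment; eliminate old_x by solving x = E[old_x/x] for old_x)
Step 1: Precondition P: x>155, i.e. old_x > 155
Step 2: Assignment gives x = old_x + 98, so old_x = x - 98
Step 3: Substitute into P: x - 98 > 155
Step 4: Simplify: x > 155+98 = 253

253


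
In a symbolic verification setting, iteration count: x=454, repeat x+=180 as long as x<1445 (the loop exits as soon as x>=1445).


Step 1: x goes from 454 toward 1445 by 180; the body runs while x<1445, so iterations = ceil((bound-start)/step)
Step 2: Distance=991
Step 3: ceil(991/180)=6

6


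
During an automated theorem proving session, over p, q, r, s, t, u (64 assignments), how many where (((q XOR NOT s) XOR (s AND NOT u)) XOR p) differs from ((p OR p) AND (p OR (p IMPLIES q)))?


F1 = (((q XOR NOT s) XOR (s AND NOT u)) XOR p)
F2 = ((p OR p) AND (p OR (p IMPLIES q)))
Evaluate both on each of 64 rows (bits = p,q,r,s,t,u):
  row 0 [000000]: F1=1 F2=0 (differ) -> 1
  row 1 [000001]: F1=1 F2=0 (differ) -> 1
  row 2 [000010]: F1=1 F2=0 (differ) -> 1
  row 3 [000011]: F1=1 F2=0 (differ) -> 1
  row 4 [000100]: F1=1 F2=0 (differ) -> 1
  (every remaining row is evaluated the same way; all 64 results are listed next)
Full result column, 8 rows per line (p,q,r fixed per line; s,t,u runs 000..111 left to right):
  rows 0-7 [p,q,r=000]: 11111010  (ones: 6)
  rows 8-15 [p,q,r=001]: 11111010  (ones: 6)
  rows 16-23 [p,q,r=010]: 00000101  (ones: 2)
  rows 24-31 [p,q,r=011]: 00000101  (ones: 2)
  rows 32-39 [p,q,r=100]: 11111010  (ones: 6)
  rows 40-47 [p,q,r=101]: 11111010  (ones: 6)
  rows 48-55 [p,q,r=110]: 00000101  (ones: 2)
  rows 56-63 [p,q,r=111]: 00000101  (ones: 2)
Disagreements = 6+6+2+2+6+6+2+2 = 32

32


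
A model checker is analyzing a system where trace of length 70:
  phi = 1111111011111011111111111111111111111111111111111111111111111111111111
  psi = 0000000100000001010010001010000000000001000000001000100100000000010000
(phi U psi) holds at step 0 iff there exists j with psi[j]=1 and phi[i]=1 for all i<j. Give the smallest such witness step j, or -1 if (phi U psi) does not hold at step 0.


(phi U psi) at 0: need smallest j with psi[j]=1 and phi[i]=1 for all i in [0,j).
Scan from step 0:
  step 0: phi=1, psi=0 -> continue
  step 1: phi=1, psi=0 -> continue
  step 2: phi=1, psi=0 -> continue
  step 3: phi=1, psi=0 -> continue
  step 7: psi=1 and phi held for [0,7) -> witness found
Witness step = 7

7


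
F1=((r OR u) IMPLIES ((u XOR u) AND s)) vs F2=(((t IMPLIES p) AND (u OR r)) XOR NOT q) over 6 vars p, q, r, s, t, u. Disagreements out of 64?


F1 = ((r OR u) IMPLIES ((u XOR u) AND s))
F2 = (((t IMPLIES p) AND (u OR r)) XOR NOT q)
Evaluate both on each of 64 rows (bits = p,q,r,s,t,u):
  row 0 [000000]: F1=1 F2=1 -> 0
  row 1 [000001]: F1=0 F2=0 -> 0
  row 2 [000010]: F1=1 F2=1 -> 0
  row 3 [000011]: F1=0 F2=1 (differ) -> 1
  row 4 [000100]: F1=1 F2=1 -> 0
  (every remaining row is evaluated the same way; all 64 results are listed next)
Full result column, 8 rows per line (p,q,r fixed per line; s,t,u runs 000..111 left to right):
  rows 0-7 [p,q,r=000]: 00010001  (ones: 2)
  rows 8-15 [p,q,r=001]: 00110011  (ones: 4)
  rows 16-23 [p,q,r=010]: 11101110  (ones: 6)
  rows 24-31 [p,q,r=011]: 11001100  (ones: 4)
  rows 32-39 [p,q,r=100]: 00000000  (ones: 0)
  rows 40-47 [p,q,r=101]: 00000000  (ones: 0)
  rows 48-55 [p,q,r=110]: 11111111  (ones: 8)
  rows 56-63 [p,q,r=111]: 11111111  (ones: 8)
Disagreements = 2+4+6+4+0+0+8+8 = 32

32


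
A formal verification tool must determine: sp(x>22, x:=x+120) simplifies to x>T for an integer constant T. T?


Formula: sp(P, x:=E) = exists old_x. (x = E[old_x/x]) AND P[old_x/x] (old_x is the value of x before the assignment; eliminate old_x by solving x = E[old_x/x] for old_x)
Step 1: Precondition P: x>22, i.e. old_x > 22
Step 2: Assignment gives x = old_x + 120, so old_x = x - 120
Step 3: Substitute into P: x - 120 > 22
Step 4: Simplify: x > 22+120 = 142

142


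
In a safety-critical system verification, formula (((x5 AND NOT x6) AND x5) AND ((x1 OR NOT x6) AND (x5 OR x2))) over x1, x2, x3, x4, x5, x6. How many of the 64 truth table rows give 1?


Formula: (((x5 AND NOT x6) AND x5) AND ((x1 OR NOT x6) AND (x5 OR x2))) over 6 vars (64 rows)
Evaluate each row (x1, x2, x3, x4, x5, x6 as bits, MSB first):
  row 0 [000000]: (((0 AND NOT 0) AND 0) AND ((0 OR NOT 0) AND (0 OR 0))) -> 0
  row 1 [000001]: (((0 AND NOT 1) AND 0) AND ((0 OR NOT 1) AND (0 OR 0))) -> 0
  row 2 [000010]: (((1 AND NOT 0) AND 1) AND ((0 OR NOT 0) AND (1 OR 0))) -> 1
  row 3 [000011]: (((1 AND NOT 1) AND 1) AND ((0 OR NOT 1) AND (1 OR 0))) -> 0
  row 4 [000100]: (((0 AND NOT 0) AND 0) AND ((0 OR NOT 0) AND (0 OR 0))) -> 0
  (every remaining row is evaluated the same way; all 64 results are listed next)
Full result column, 8 rows per line (x1,x2,x3 fixed per line; x4,x5,x6 runs 000..111 left to right):
  rows 0-7 [x1,x2,x3=000]: 00100010  (ones: 2)
  rows 8-15 [x1,x2,x3=001]: 00100010  (ones: 2)
  rows 16-23 [x1,x2,x3=010]: 00100010  (ones: 2)
  rows 24-31 [x1,x2,x3=011]: 00100010  (ones: 2)
  rows 32-39 [x1,x2,x3=100]: 00100010  (ones: 2)
  rows 40-47 [x1,x2,x3=101]: 00100010  (ones: 2)
  rows 48-55 [x1,x2,x3=110]: 00100010  (ones: 2)
  rows 56-63 [x1,x2,x3=111]: 00100010  (ones: 2)
Count of 1-rows = 2+2+2+2+2+2+2+2 = 16

16


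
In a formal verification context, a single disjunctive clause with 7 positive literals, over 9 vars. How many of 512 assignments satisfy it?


Step 1: Total=2^9=512
Step 2: Unsat when all 7 false: 2^2=4
Step 3: Sat=512-4=508

508


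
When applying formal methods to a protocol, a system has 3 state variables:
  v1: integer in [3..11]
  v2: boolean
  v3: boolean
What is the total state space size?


State space = product of domain sizes of all variables.
Domain sizes:
  v1 (integer in [3..11]): 9
  v2 (boolean): 2
  v3 (boolean): 2
Product = 9 * 2 * 2 = 36

36


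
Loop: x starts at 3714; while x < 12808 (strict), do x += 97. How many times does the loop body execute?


Step 1: x goes from 3714 toward 12808 by 97; the body runs while x<12808, so iterations = ceil((bound-start)/step)
Step 2: Distance=9094
Step 3: ceil(9094/97)=94

94


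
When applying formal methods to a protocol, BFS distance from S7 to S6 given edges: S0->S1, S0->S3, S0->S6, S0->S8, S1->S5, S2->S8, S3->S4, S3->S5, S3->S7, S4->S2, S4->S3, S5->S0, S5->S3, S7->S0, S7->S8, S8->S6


BFS layer-by-layer from S7:
  dist 0: {S7}
  dist 1: {S0, S8}
  dist 2: {S1, S3, S6}
  -> S6 reached at distance 2
Shortest path length = 2

2


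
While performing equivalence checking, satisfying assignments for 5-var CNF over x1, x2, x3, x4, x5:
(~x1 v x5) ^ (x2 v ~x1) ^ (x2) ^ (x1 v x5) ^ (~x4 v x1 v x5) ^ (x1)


CNF with 6 clauses over 5 vars (32 assignments).
An assignment satisfies CNF iff every clause has >=1 true literal.
Check each row (bits = x1,x2,x3,x4,x5; clause T/F shown):
  row 0 [00000]: clauses=TTFFTF -> 0
  row 1 [00001]: clauses=TTFTTF -> 0
  row 2 [00010]: clauses=TTFFFF -> 0
  row 3 [00011]: clauses=TTFTTF -> 0
  row 4 [00100]: clauses=TTFFTF -> 0
  row 5 [00101]: clauses=TTFTTF -> 0
  row 6 [00110]: clauses=TTFFFF -> 0
  row 7 [00111]: clauses=TTFTTF -> 0
  row 8 [01000]: clauses=TTTFTF -> 0
  row 9 [01001]: clauses=TTTTTF -> 0
  row 10 [01010]: clauses=TTTFFF -> 0
  row 11 [01011]: clauses=TTTTTF -> 0
  row 12 [01100]: clauses=TTTFTF -> 0
  row 13 [01101]: clauses=TTTTTF -> 0
  row 14 [01110]: clauses=TTTFFF -> 0
  row 15 [01111]: clauses=TTTTTF -> 0
  row 16 [10000]: clauses=FFFTTT -> 0
  row 17 [10001]: clauses=TFFTTT -> 0
  row 18 [10010]: clauses=FFFTTT -> 0
  row 19 [10011]: clauses=TFFTTT -> 0
  row 20 [10100]: clauses=FFFTTT -> 0
  row 21 [10101]: clauses=TFFTTT -> 0
  row 22 [10110]: clauses=FFFTTT -> 0
  row 23 [10111]: clauses=TFFTTT -> 0
  row 24 [11000]: clauses=FTTTTT -> 0
  row 25 [11001]: clauses=TTTTTT -> 1
  row 26 [11010]: clauses=FTTTTT -> 0
  row 27 [11011]: clauses=TTTTTT -> 1
  row 28 [11100]: clauses=FTTTTT -> 0
  row 29 [11101]: clauses=TTTTTT -> 1
  row 30 [11110]: clauses=FTTTTT -> 0
  row 31 [11111]: clauses=TTTTTT -> 1
Full result column, 8 rows per line (x1,x2 fixed per line; x3,x4,x5 runs 000..111 left to right):
  rows 0-7 [x1,x2=00]: 00000000  (ones: 0)
  rows 8-15 [x1,x2=01]: 00000000  (ones: 0)
  rows 16-23 [x1,x2=10]: 00000000  (ones: 0)
  rows 24-31 [x1,x2=11]: 01010101  (ones: 4)
Satisfying assignments = 0+0+0+4 = 4

4


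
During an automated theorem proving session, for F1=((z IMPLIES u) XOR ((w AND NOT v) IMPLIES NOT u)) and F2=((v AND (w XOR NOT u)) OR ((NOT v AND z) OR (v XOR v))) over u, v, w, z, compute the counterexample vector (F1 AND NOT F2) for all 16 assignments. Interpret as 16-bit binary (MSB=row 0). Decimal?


F1 = ((z IMPLIES u) XOR ((w AND NOT v) IMPLIES NOT u))
F2 = ((v AND (w XOR NOT u)) OR ((NOT v AND z) OR (v XOR v)))
Counterexample to F1=>F2 is where F1=1 and F2=0.
Evaluate each row (bits = u,v,w,z, MSB first):
  row 0 [0000]: F1=0 F2=0 -> F1&~F2 -> 0
  row 1 [0001]: F1=1 F2=1 -> F1&~F2 -> 0
  row 2 [0010]: F1=0 F2=0 -> F1&~F2 -> 0
  row 3 [0011]: F1=1 F2=1 -> F1&~F2 -> 0
  row 4 [0100]: F1=0 F2=1 -> F1&~F2 -> 0
  row 5 [0101]: F1=1 F2=1 -> F1&~F2 -> 0
  row 6 [0110]: F1=0 F2=0 -> F1&~F2 -> 0
  row 7 [0111]: F1=1 F2=0 -> F1&~F2 -> 1
  row 8 [1000]: F1=0 F2=0 -> F1&~F2 -> 0
  row 9 [1001]: F1=0 F2=1 -> F1&~F2 -> 0
  row 10 [1010]: F1=1 F2=0 -> F1&~F2 -> 1
  row 11 [1011]: F1=1 F2=1 -> F1&~F2 -> 0
  row 12 [1100]: F1=0 F2=0 -> F1&~F2 -> 0
  row 13 [1101]: F1=0 F2=0 -> F1&~F2 -> 0
  row 14 [1110]: F1=0 F2=1 -> F1&~F2 -> 0
  row 15 [1111]: F1=0 F2=1 -> F1&~F2 -> 0
Full result column, 4 rows per line (u,v fixed per line; w,z runs 00..11 left to right):
  rows 0-3 [u,v=00]: 0000  = hex 0
  rows 4-7 [u,v=01]: 0001  = hex 1
  rows 8-11 [u,v=10]: 0010  = hex 2
  rows 12-15 [u,v=11]: 0000  = hex 0
Counterexample vector (row 0 .. row 15) = 0000000100100000
Output column grouped in 4s = 0000 0001 0010 0000 = 0x0120
Convert to decimal digit by digit (value = value*16 + digit):
  0 -> 0
  0*16 + 1 = 1
  1*16 + 2 = 18
  18*16 + 0 = 288
Decimal = 288

288


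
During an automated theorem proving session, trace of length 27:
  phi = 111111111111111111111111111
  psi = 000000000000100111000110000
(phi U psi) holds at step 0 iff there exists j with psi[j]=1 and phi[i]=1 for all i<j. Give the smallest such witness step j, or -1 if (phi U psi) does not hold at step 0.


(phi U psi) at 0: need smallest j with psi[j]=1 and phi[i]=1 for all i in [0,j).
Scan from step 0:
  step 0: phi=1, psi=0 -> continue
  step 1: phi=1, psi=0 -> continue
  step 2: phi=1, psi=0 -> continue
  step 3: phi=1, psi=0 -> continue
  step 12: psi=1 and phi held for [0,12) -> witness found
Witness step = 12

12


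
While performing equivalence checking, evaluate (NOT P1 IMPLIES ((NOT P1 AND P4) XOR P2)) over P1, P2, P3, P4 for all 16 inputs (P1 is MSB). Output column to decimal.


Formula: (NOT P1 IMPLIES ((NOT P1 AND P4) XOR P2)) over P1, P2, P3, P4 (16 rows)
Evaluate each row (bits = P1,P2,P3,P4, MSB first):
  row 0 [0000]: (NOT 0 IMPLIES ((NOT 0 AND 0) XOR 0)) -> 0
  row 1 [0001]: (NOT 0 IMPLIES ((NOT 0 AND 1) XOR 0)) -> 1
  row 2 [0010]: (NOT 0 IMPLIES ((NOT 0 AND 0) XOR 0)) -> 0
  row 3 [0011]: (NOT 0 IMPLIES ((NOT 0 AND 1) XOR 0)) -> 1
  row 4 [0100]: (NOT 0 IMPLIES ((NOT 0 AND 0) XOR 1)) -> 1
  row 5 [0101]: (NOT 0 IMPLIES ((NOT 0 AND 1) XOR 1)) -> 0
  row 6 [0110]: (NOT 0 IMPLIES ((NOT 0 AND 0) XOR 1)) -> 1
  row 7 [0111]: (NOT 0 IMPLIES ((NOT 0 AND 1) XOR 1)) -> 0
  row 8 [1000]: (NOT 1 IMPLIES ((NOT 1 AND 0) XOR 0)) -> 1
  row 9 [1001]: (NOT 1 IMPLIES ((NOT 1 AND 1) XOR 0)) -> 1
  row 10 [1010]: (NOT 1 IMPLIES ((NOT 1 AND 0) XOR 0)) -> 1
  row 11 [1011]: (NOT 1 IMPLIES ((NOT 1 AND 1) XOR 0)) -> 1
  row 12 [1100]: (NOT 1 IMPLIES ((NOT 1 AND 0) XOR 1)) -> 1
  row 13 [1101]: (NOT 1 IMPLIES ((NOT 1 AND 1) XOR 1)) -> 1
  row 14 [1110]: (NOT 1 IMPLIES ((NOT 1 AND 0) XOR 1)) -> 1
  row 15 [1111]: (NOT 1 IMPLIES ((NOT 1 AND 1) XOR 1)) -> 1
Full result column, 4 rows per line (P1,P2 fixed per line; P3,P4 runs 00..11 left to right):
  rows 0-3 [P1,P2=00]: 0101  = hex 5
  rows 4-7 [P1,P2=01]: 1010  = hex A
  rows 8-11 [P1,P2=10]: 1111  = hex F
  rows 12-15 [P1,P2=11]: 1111  = hex F
Output column (row 0 .. row 15) = 0101101011111111
Output column grouped in 4s = 0101 1010 1111 1111 = 0x5AFF
Convert to decimal digit by digit (value = value*16 + digit):
  5 -> 5
  5*16 + 10 (A) = 90
  90*16 + 15 (F) = 1455
  1455*16 + 15 (F) = 23295
Decimal = 23295

23295
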